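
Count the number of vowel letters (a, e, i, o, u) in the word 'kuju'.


Scanning each character of 'kuju':
  Position 1: 'k' -> consonant (running count: 0)
  Position 2: 'u' -> vowel (running count: 1)
  Position 3: 'j' -> consonant (running count: 1)
  Position 4: 'u' -> vowel (running count: 2)
Total vowels: 2

2


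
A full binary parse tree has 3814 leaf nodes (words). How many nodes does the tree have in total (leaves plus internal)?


Leaf nodes (terminals): 3814
Internal nodes = n - 1 = 3814 - 1 = 3813
Total = leaves + internal = 3814 + 3813 = 7627

7627


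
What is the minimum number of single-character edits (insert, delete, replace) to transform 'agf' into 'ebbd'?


Building DP table for s1='agf' (len 3) and s2='ebbd' (len 4):
       e  b  b  d
    0  1  2  3  4
  a 1  1  2  3  4
  g 2  2  2  3  4
  f 3  3  3  3  4
Edit distance = dp[3][4] = 4

4


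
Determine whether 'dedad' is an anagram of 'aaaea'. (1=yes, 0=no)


Sort characters of 'dedad': 'addde'
Sort characters of 'aaaea': 'aaaae'
Sorted forms differ -> they are NOT anagrams
Result: 0

0


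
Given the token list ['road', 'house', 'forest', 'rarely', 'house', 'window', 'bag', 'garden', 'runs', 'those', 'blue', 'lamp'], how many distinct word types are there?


Listing all tokens and tracking unique types:
  Token 1: 'road' -> NEW (unique so far: 1)
  Token 2: 'house' -> NEW (unique so far: 2)
  Token 3: 'forest' -> NEW (unique so far: 3)
  Token 4: 'rarely' -> NEW (unique so far: 4)
  Token 5: 'house' -> duplicate (unique so far: 4)
  Token 6: 'window' -> NEW (unique so far: 5)
  Token 7: 'bag' -> NEW (unique so far: 6)
  Token 8: 'garden' -> NEW (unique so far: 7)
  Token 9: 'runs' -> NEW (unique so far: 8)
  Token 10: 'those' -> NEW (unique so far: 9)
  Token 11: 'blue' -> NEW (unique so far: 10)
  Token 12: 'lamp' -> NEW (unique so far: 11)
Unique types: ('bag', 'blue', 'forest', 'garden', 'house', 'lamp', 'rarely', 'road', 'runs', 'those', 'window')
Vocabulary size: 11

11


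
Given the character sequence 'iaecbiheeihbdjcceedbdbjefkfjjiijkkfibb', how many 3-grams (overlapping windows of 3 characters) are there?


String 'iaecbiheeihbdjcceedbdbjefkfjjiijkkfibb' has length L = 38.
Number of overlapping n-grams = L - n + 1
Substituting: 38 - 3 + 1 = 36

36


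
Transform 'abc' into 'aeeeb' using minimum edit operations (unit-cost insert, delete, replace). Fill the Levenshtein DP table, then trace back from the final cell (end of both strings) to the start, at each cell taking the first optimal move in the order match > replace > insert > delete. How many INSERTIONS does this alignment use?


Edit distance = 4. Backtracking from cell (3, 5) with preference match > replace > insert > delete,
then listing the resulting alignment 'abc' -> 'aeeeb' left to right:
  Step 1: keep 'a'
  Step 2: insert 'e' [insertion #1]
  Step 3: insert 'e' [insertion #2]
  Step 4: replace b->e
  Step 5: replace c->b
Total insertions: 2

2


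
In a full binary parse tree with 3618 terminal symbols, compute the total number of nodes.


Leaf nodes (terminals): 3618
Internal nodes = n - 1 = 3618 - 1 = 3617
Total = leaves + internal = 3618 + 3617 = 7235

7235


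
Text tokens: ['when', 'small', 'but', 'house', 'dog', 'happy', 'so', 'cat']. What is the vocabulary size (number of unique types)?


Listing all tokens and tracking unique types:
  Token 1: 'when' -> NEW (unique so far: 1)
  Token 2: 'small' -> NEW (unique so far: 2)
  Token 3: 'but' -> NEW (unique so far: 3)
  Token 4: 'house' -> NEW (unique so far: 4)
  Token 5: 'dog' -> NEW (unique so far: 5)
  Token 6: 'happy' -> NEW (unique so far: 6)
  Token 7: 'so' -> NEW (unique so far: 7)
  Token 8: 'cat' -> NEW (unique so far: 8)
Unique types: ('but', 'cat', 'dog', 'happy', 'house', 'small', 'so', 'when')
Vocabulary size: 8

8


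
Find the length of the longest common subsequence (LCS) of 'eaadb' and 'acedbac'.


DP table for LCS of 'eaadb' and 'acedbac':
       a  c  e  d  b  a  c
    0  0  0  0  0  0  0  0
  e 0  0  0  1  1  1  1  1
  a 0  1  1  1  1  1  2  2
  a 0  1  1  1  1  1  2  2
  d 0  1  1  1  2  2  2  2
  b 0  1  1  1  2  3  3  3
LCS: 'edb'
LCS length = 3

3


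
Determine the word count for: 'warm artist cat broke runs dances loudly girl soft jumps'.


Counting words by splitting on spaces:
  Word 1: 'warm'
  Word 2: 'artist'
  Word 3: 'cat'
  Word 4: 'broke'
  Word 5: 'runs'
  Word 6: 'dances'
  Word 7: 'loudly'
  Word 8: 'girl'
  Word 9: 'soft'
  Word 10: 'jumps'
Total words: 10

10


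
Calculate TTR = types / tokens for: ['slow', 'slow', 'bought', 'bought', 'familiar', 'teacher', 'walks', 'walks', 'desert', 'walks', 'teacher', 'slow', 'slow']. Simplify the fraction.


Tokens: 13
Unique types: ('bought', 'desert', 'familiar', 'slow', 'teacher', 'walks') = 6
TTR = 6/13
Already in lowest terms.

6/13


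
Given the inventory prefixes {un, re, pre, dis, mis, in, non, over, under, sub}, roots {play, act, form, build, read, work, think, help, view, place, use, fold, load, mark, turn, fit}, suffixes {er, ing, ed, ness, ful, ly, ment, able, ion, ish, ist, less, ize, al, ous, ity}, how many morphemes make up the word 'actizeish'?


Segmenting 'actizeish' against the inventory:
  'act' -> root (morpheme 1)
  'ize' -> suffix (morpheme 2)
  'ish' -> suffix (morpheme 3)
Total morphemes: 3

3


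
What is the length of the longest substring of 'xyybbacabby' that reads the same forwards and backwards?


Scanning 'xyybbacabby' for palindromic substrings.
Substring at positions 2-10: 'ybbacabby'.
Check: reverse('ybbacabby') = 'ybbacabby' -> palindrome confirmed.
Neighbouring characters ('y' / '-') break symmetry, so it cannot extend further.
No longer palindromic substring exists; longest length = 9

9


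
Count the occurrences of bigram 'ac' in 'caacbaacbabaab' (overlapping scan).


Scanning 'caacbaacbabaab' for bigram 'ac':
  Position 0: 'ca' -> no
  Position 1: 'aa' -> no
  Position 2: 'ac' -> MATCH
  Position 3: 'cb' -> no
  Position 4: 'ba' -> no
  Position 5: 'aa' -> no
  Position 6: 'ac' -> MATCH
  Position 7: 'cb' -> no
  Position 8: 'ba' -> no
  Position 9: 'ab' -> no
  Position 10: 'ba' -> no
  Position 11: 'aa' -> no
  Position 12: 'ab' -> no
Total matches: 2

2


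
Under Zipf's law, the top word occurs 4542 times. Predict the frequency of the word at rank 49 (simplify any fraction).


Zipf's law: freq(rank) = f1 / rank
f1 = 4542, rank = 49
freq = 4542 / 49
GCD(4542, 49) = 1
Simplified: 4542/49

4542/49


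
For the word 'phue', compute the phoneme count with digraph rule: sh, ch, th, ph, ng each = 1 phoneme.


Parsing 'phue' greedily, digraphs first:
  'ph' -> digraph (1 consonant phoneme) (phonemes so far: 1)
  'u' -> vowel phoneme (phonemes so far: 2)
  'e' -> vowel phoneme (phonemes so far: 3)
Total phonemes: 3

3


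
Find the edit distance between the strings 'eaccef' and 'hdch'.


Building DP table for s1='eaccef' (len 6) and s2='hdch' (len 4):
       h  d  c  h
    0  1  2  3  4
  e 1  1  2  3  4
  a 2  2  2  3  4
  c 3  3  3  2  3
  c 4  4  4  3  3
  e 5  5  5  4  4
  f 6  6  6  5  5
Edit distance = dp[6][4] = 5

5


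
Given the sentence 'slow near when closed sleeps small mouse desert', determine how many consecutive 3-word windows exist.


Word trigrams from [8] words:
  Trigram 1: (slow near when)
  Trigram 2: (near when closed)
  Trigram 3: (when closed sleeps)
  Trigram 4: (closed sleeps small)
  Trigram 5: (sleeps small mouse)
  Trigram 6: (small mouse desert)
Total word trigrams: 8 - 2 = 6

6


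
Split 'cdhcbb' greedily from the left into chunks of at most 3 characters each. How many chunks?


'cdhcbb' has 6 characters.
Chunking with max size 3:
  Chunk 1: 'cdh' (positions 0-2)
  Chunk 2: 'cbb' (positions 3-5)
Total chunks: ceil(6 / 3) = 2

2


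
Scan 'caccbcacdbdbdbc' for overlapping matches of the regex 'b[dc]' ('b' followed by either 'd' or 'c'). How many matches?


Pattern: b[dc] means 'b' followed by either 'd' or 'c'.
Scanning 'caccbcacdbdbdbc' position-by-position:
  Pos 0: window 'ca' -> no
  Pos 1: window 'ac' -> no
  Pos 2: window 'cc' -> no
  Pos 3: window 'cb' -> no
  Pos 4: window 'bc' -> MATCH
  Pos 5: window 'ca' -> no
  Pos 6: window 'ac' -> no
  Pos 7: window 'cd' -> no
  Pos 8: window 'db' -> no
  Pos 9: window 'bd' -> MATCH
  Pos 10: window 'db' -> no
  Pos 11: window 'bd' -> MATCH
  Pos 12: window 'db' -> no
  Pos 13: window 'bc' -> MATCH
  Pos 14: window 'c' -> no
Total matches: 4

4


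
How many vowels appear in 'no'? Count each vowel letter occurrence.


Scanning each character of 'no':
  Position 1: 'n' -> consonant (running count: 0)
  Position 2: 'o' -> vowel (running count: 1)
Total vowels: 1

1


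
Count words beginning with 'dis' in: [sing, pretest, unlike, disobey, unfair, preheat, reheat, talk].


Checking each word for prefix 'dis':
  'sing' -> no (count: 0)
  'pretest' -> no (count: 0)
  'unlike' -> no (count: 0)
  'disobey' -> YES, starts with 'dis' (count: 1)
  'unfair' -> no (count: 1)
  'preheat' -> no (count: 1)
  'reheat' -> no (count: 1)
  'talk' -> no (count: 1)
Total with prefix 'dis': 1

1


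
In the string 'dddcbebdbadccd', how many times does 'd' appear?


Scanning 'dddcbebdbadccd' for 'd':
  Position 0: 'd' -> MATCH (count: 1)
  Position 1: 'd' -> MATCH (count: 2)
  Position 2: 'd' -> MATCH (count: 3)
  Position 7: 'd' -> MATCH (count: 4)
  Position 10: 'd' -> MATCH (count: 5)
  Position 13: 'd' -> MATCH (count: 6)
Total occurrences of 'd': 6

6


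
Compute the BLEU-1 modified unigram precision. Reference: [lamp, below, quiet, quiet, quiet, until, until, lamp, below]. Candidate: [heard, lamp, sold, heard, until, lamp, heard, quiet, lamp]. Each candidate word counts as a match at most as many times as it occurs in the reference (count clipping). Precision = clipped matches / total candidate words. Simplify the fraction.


Reference word counts: {'below': 2, 'lamp': 2, 'quiet': 3, 'until': 2}
Checking each candidate word (with clipping):
  'heard' -> not in reference -> no match (matches: 0)
  'lamp' -> in reference (ref count 2, used 1/2) -> match (matches: 1)
  'sold' -> not in reference -> no match (matches: 1)
  'heard' -> not in reference -> no match (matches: 1)
  'until' -> in reference (ref count 2, used 1/2) -> match (matches: 2)
  'lamp' -> in reference (ref count 2, used 2/2) -> match (matches: 3)
  'heard' -> not in reference -> no match (matches: 3)
  'quiet' -> in reference (ref count 3, used 1/3) -> match (matches: 4)
  'lamp' -> ref count 2 already used up (2/2) -> clipped, no match (matches: 4)
Clipped matches: 4, Candidate length: 9
Precision = 4/9

4/9


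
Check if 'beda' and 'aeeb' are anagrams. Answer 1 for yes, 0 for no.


Sort characters of 'beda': 'abde'
Sort characters of 'aeeb': 'abee'
Sorted forms differ -> they are NOT anagrams
Result: 0

0


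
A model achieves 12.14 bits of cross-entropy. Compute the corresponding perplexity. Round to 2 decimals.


Perplexity formula: PP = 2^H
H = 12.14
PP = 2^12.14
Decompose: 2^12.14 = 2^12 * 2^0.14
2^12 = 4096, 2^0.14 ~ 1.1019051
PP ~ 4096 * 1.1019051 = 4513.4032896
Rounded to 2 decimals: 4513.40

4513.40


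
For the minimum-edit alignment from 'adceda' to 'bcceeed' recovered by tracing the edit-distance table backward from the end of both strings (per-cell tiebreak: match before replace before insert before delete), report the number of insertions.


Edit distance = 5. Backtracking from cell (6, 7) with preference match > replace > insert > delete,
then listing the resulting alignment 'adceda' -> 'bcceeed' left to right:
  Step 1: replace a->b
  Step 2: replace d->c
  Step 3: keep 'c'
  Step 4: insert 'e' [insertion #1]
  Step 5: keep 'e'
  Step 6: replace d->e
  Step 7: replace a->d
Total insertions: 1

1


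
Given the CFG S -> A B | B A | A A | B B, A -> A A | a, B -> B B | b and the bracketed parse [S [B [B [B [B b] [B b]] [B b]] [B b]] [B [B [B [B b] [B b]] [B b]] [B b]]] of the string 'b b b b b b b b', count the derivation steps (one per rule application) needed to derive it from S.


Every bracketed nonterminal node [X ...] in the tree is produced by exactly one rule application.
Reading the tree off as a leftmost derivation:
  Step 1: S  =>  B B   (applied S -> B B)
  Step 2: B B  =>  B B B   (applied B -> B B)
  Step 3: B B B  =>  B B B B   (applied B -> B B)
  Step 4: B B B B  =>  B B B B B   (applied B -> B B)
  Step 5: B B B B B  =>  b B B B B   (applied B -> b)
  Step 6: b B B B B  =>  b b B B B   (applied B -> b)
  Step 7: b b B B B  =>  b b b B B   (applied B -> b)
  Step 8: b b b B B  =>  b b b b B   (applied B -> b)
  Step 9: b b b b B  =>  b b b b B B   (applied B -> B B)
  Step 10: b b b b B B  =>  b b b b B B B   (applied B -> B B)
  Step 11: b b b b B B B  =>  b b b b B B B B   (applied B -> B B)
  Step 12: b b b b B B B B  =>  b b b b b B B B   (applied B -> b)
  Step 13: b b b b b B B B  =>  b b b b b b B B   (applied B -> b)
  Step 14: b b b b b b B B  =>  b b b b b b b B   (applied B -> b)
  Step 15: b b b b b b b B  =>  b b b b b b b b   (applied B -> b)
Final yield: b b b b b b b b
Total rewrite steps: 15

15


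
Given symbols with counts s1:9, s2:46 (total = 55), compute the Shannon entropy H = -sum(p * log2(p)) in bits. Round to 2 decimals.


Computing entropy H = -sum(p_i * log2(p_i)):
  s1: p = 9/55 = 0.1636, -p*log2(p) = 0.4273
  s2: p = 46/55 = 0.8364, -p*log2(p) = 0.2156
H = sum of terms = 0.6429
Rounded to 2 decimals: 0.64

0.64


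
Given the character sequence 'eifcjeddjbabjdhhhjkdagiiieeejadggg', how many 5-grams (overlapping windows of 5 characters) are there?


String 'eifcjeddjbabjdhhhjkdagiiieeejadggg' has length L = 34.
Number of overlapping n-grams = L - n + 1
Substituting: 34 - 5 + 1 = 30

30


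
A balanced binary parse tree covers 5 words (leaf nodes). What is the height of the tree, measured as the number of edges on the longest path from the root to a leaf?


In a balanced binary tree with n leaves the deepest leaf is ceil(log2(n)) edges below the root.
log2(5) = 2.3219
ceil(2.3219) = 3
height (edges) = 3

3


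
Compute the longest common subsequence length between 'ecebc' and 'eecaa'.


DP table for LCS of 'ecebc' and 'eecaa':
       e  e  c  a  a
    0  0  0  0  0  0
  e 0  1  1  1  1  1
  c 0  1  1  2  2  2
  e 0  1  2  2  2  2
  b 0  1  2  2  2  2
  c 0  1  2  3  3  3
LCS: 'eec'
LCS length = 3

3


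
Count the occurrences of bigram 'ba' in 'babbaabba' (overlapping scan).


Scanning 'babbaabba' for bigram 'ba':
  Position 0: 'ba' -> MATCH
  Position 1: 'ab' -> no
  Position 2: 'bb' -> no
  Position 3: 'ba' -> MATCH
  Position 4: 'aa' -> no
  Position 5: 'ab' -> no
  Position 6: 'bb' -> no
  Position 7: 'ba' -> MATCH
Total matches: 3

3


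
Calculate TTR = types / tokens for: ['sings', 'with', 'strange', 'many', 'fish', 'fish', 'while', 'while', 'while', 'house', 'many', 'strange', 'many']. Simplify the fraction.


Tokens: 13
Unique types: ('fish', 'house', 'many', 'sings', 'strange', 'while', 'with') = 7
TTR = 7/13
Already in lowest terms.

7/13


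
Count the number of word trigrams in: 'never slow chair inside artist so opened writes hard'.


Word trigrams from [9] words:
  Trigram 1: (never slow chair)
  Trigram 2: (slow chair inside)
  Trigram 3: (chair inside artist)
  Trigram 4: (inside artist so)
  Trigram 5: (artist so opened)
  Trigram 6: (so opened writes)
  Trigram 7: (opened writes hard)
Total word trigrams: 9 - 2 = 7

7


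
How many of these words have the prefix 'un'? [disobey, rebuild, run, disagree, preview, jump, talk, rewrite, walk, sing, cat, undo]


Checking each word for prefix 'un':
  'disobey' -> no (count: 0)
  'rebuild' -> no (count: 0)
  'run' -> no (count: 0)
  'disagree' -> no (count: 0)
  'preview' -> no (count: 0)
  'jump' -> no (count: 0)
  'talk' -> no (count: 0)
  'rewrite' -> no (count: 0)
  'walk' -> no (count: 0)
  'sing' -> no (count: 0)
  'cat' -> no (count: 0)
  'undo' -> YES, starts with 'un' (count: 1)
Total with prefix 'un': 1

1


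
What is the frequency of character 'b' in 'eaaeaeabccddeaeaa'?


Scanning 'eaaeaeabccddeaeaa' for 'b':
  Position 7: 'b' -> MATCH (count: 1)
Total occurrences of 'b': 1

1


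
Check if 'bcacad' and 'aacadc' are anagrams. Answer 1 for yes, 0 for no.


Sort characters of 'bcacad': 'aabccd'
Sort characters of 'aacadc': 'aaaccd'
Sorted forms differ -> they are NOT anagrams
Result: 0

0


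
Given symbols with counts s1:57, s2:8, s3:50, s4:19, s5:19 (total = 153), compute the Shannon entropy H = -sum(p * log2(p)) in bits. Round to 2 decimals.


Computing entropy H = -sum(p_i * log2(p_i)):
  s1: p = 57/153 = 0.3725, -p*log2(p) = 0.5307
  s2: p = 8/153 = 0.0523, -p*log2(p) = 0.2226
  s3: p = 50/153 = 0.3268, -p*log2(p) = 0.5273
  s4: p = 19/153 = 0.1242, -p*log2(p) = 0.3737
  s5: p = 19/153 = 0.1242, -p*log2(p) = 0.3737
H = sum of terms = 2.0280
Rounded to 2 decimals: 2.03

2.03


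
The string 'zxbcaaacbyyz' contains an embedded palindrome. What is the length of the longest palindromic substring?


Scanning 'zxbcaaacbyyz' for palindromic substrings.
Substring at positions 2-8: 'bcaaacb'.
Check: reverse('bcaaacb') = 'bcaaacb' -> palindrome confirmed.
Neighbouring characters ('x' / 'y') break symmetry, so it cannot extend further.
No longer palindromic substring exists; longest length = 7

7


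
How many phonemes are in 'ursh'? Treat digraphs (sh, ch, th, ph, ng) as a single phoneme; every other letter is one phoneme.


Parsing 'ursh' greedily, digraphs first:
  'u' -> vowel phoneme (phonemes so far: 1)
  'r' -> consonant phoneme (phonemes so far: 2)
  'sh' -> digraph (1 consonant phoneme) (phonemes so far: 3)
Total phonemes: 3

3


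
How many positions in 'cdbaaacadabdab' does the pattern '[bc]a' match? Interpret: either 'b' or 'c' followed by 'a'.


Pattern: [bc]a means either 'b' or 'c' followed by 'a'.
Scanning 'cdbaaacadabdab' position-by-position:
  Pos 0: window 'cd' -> no
  Pos 1: window 'db' -> no
  Pos 2: window 'ba' -> MATCH
  Pos 3: window 'aa' -> no
  Pos 4: window 'aa' -> no
  Pos 5: window 'ac' -> no
  Pos 6: window 'ca' -> MATCH
  Pos 7: window 'ad' -> no
  Pos 8: window 'da' -> no
  Pos 9: window 'ab' -> no
  Pos 10: window 'bd' -> no
  Pos 11: window 'da' -> no
  Pos 12: window 'ab' -> no
  Pos 13: window 'b' -> no
Total matches: 2

2


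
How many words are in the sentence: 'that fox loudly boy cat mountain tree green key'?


Counting words by splitting on spaces:
  Word 1: 'that'
  Word 2: 'fox'
  Word 3: 'loudly'
  Word 4: 'boy'
  Word 5: 'cat'
  Word 6: 'mountain'
  Word 7: 'tree'
  Word 8: 'green'
  Word 9: 'key'
Total words: 9

9


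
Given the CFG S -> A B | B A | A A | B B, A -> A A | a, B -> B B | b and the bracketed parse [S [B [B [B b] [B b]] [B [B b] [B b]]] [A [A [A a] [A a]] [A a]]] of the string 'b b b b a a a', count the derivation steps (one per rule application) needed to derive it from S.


Every bracketed nonterminal node [X ...] in the tree is produced by exactly one rule application.
Reading the tree off as a leftmost derivation:
  Step 1: S  =>  B A   (applied S -> B A)
  Step 2: B A  =>  B B A   (applied B -> B B)
  Step 3: B B A  =>  B B B A   (applied B -> B B)
  Step 4: B B B A  =>  b B B A   (applied B -> b)
  Step 5: b B B A  =>  b b B A   (applied B -> b)
  Step 6: b b B A  =>  b b B B A   (applied B -> B B)
  Step 7: b b B B A  =>  b b b B A   (applied B -> b)
  Step 8: b b b B A  =>  b b b b A   (applied B -> b)
  Step 9: b b b b A  =>  b b b b A A   (applied A -> A A)
  Step 10: b b b b A A  =>  b b b b A A A   (applied A -> A A)
  Step 11: b b b b A A A  =>  b b b b a A A   (applied A -> a)
  Step 12: b b b b a A A  =>  b b b b a a A   (applied A -> a)
  Step 13: b b b b a a A  =>  b b b b a a a   (applied A -> a)
Final yield: b b b b a a a
Total rewrite steps: 13

13


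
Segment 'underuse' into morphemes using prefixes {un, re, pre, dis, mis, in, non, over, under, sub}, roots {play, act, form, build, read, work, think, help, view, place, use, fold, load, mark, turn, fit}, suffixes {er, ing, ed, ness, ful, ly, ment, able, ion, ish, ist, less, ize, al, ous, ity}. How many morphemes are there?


Segmenting 'underuse' against the inventory:
  'under' -> prefix (morpheme 1)
  'use' -> root (morpheme 2)
Total morphemes: 2

2


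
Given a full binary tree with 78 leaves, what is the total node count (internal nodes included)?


Leaf nodes (terminals): 78
Internal nodes = n - 1 = 78 - 1 = 77
Total = leaves + internal = 78 + 77 = 155

155


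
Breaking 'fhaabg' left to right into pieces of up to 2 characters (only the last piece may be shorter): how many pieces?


'fhaabg' has 6 characters.
Chunking with max size 2:
  Chunk 1: 'fh' (positions 0-1)
  Chunk 2: 'aa' (positions 2-3)
  Chunk 3: 'bg' (positions 4-5)
Total chunks: ceil(6 / 2) = 3

3


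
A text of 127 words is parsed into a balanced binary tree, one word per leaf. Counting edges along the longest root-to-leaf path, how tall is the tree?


In a balanced binary tree with n leaves the deepest leaf is ceil(log2(n)) edges below the root.
log2(127) = 6.9887
ceil(6.9887) = 7
height (edges) = 7

7


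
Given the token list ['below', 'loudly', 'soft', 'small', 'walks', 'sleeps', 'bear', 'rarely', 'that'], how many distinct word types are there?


Listing all tokens and tracking unique types:
  Token 1: 'below' -> NEW (unique so far: 1)
  Token 2: 'loudly' -> NEW (unique so far: 2)
  Token 3: 'soft' -> NEW (unique so far: 3)
  Token 4: 'small' -> NEW (unique so far: 4)
  Token 5: 'walks' -> NEW (unique so far: 5)
  Token 6: 'sleeps' -> NEW (unique so far: 6)
  Token 7: 'bear' -> NEW (unique so far: 7)
  Token 8: 'rarely' -> NEW (unique so far: 8)
  Token 9: 'that' -> NEW (unique so far: 9)
Unique types: ('bear', 'below', 'loudly', 'rarely', 'sleeps', 'small', 'soft', 'that', 'walks')
Vocabulary size: 9

9


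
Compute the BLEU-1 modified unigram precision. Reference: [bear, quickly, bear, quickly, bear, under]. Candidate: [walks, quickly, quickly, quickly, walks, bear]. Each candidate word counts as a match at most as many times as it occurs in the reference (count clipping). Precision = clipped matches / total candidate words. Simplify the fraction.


Reference word counts: {'bear': 3, 'quickly': 2, 'under': 1}
Checking each candidate word (with clipping):
  'walks' -> not in reference -> no match (matches: 0)
  'quickly' -> in reference (ref count 2, used 1/2) -> match (matches: 1)
  'quickly' -> in reference (ref count 2, used 2/2) -> match (matches: 2)
  'quickly' -> ref count 2 already used up (2/2) -> clipped, no match (matches: 2)
  'walks' -> not in reference -> no match (matches: 2)
  'bear' -> in reference (ref count 3, used 1/3) -> match (matches: 3)
Clipped matches: 3, Candidate length: 6
Precision = 3/6 = 1/2

1/2


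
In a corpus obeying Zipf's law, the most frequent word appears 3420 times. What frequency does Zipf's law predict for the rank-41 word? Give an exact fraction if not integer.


Zipf's law: freq(rank) = f1 / rank
f1 = 3420, rank = 41
freq = 3420 / 41
GCD(3420, 41) = 1
Simplified: 3420/41

3420/41


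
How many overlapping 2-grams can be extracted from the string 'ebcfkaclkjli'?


String 'ebcfkaclkjli' has length L = 12.
Number of overlapping n-grams = L - n + 1
Substituting: 12 - 2 + 1 = 11

11


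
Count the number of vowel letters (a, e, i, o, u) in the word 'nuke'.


Scanning each character of 'nuke':
  Position 1: 'n' -> consonant (running count: 0)
  Position 2: 'u' -> vowel (running count: 1)
  Position 3: 'k' -> consonant (running count: 1)
  Position 4: 'e' -> vowel (running count: 2)
Total vowels: 2

2


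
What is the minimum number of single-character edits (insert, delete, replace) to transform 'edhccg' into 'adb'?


Building DP table for s1='edhccg' (len 6) and s2='adb' (len 3):
       a  d  b
    0  1  2  3
  e 1  1  2  3
  d 2  2  1  2
  h 3  3  2  2
  c 4  4  3  3
  c 5  5  4  4
  g 6  6  5  5
Edit distance = dp[6][3] = 5

5


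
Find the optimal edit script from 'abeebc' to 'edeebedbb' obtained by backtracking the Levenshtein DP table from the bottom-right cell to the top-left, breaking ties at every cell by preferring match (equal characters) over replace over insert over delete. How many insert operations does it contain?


Edit distance = 6. Backtracking from cell (6, 9) with preference match > replace > insert > delete,
then listing the resulting alignment 'abeebc' -> 'edeebedbb' left to right:
  Step 1: insert 'e' [insertion #1]
  Step 2: insert 'd' [insertion #2]
  Step 3: insert 'e' [insertion #3]
  Step 4: replace a->e
  Step 5: keep 'b'
  Step 6: keep 'e'
  Step 7: replace e->d
  Step 8: keep 'b'
  Step 9: replace c->b
Total insertions: 3

3


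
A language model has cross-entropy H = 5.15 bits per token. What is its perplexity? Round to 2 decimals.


Perplexity formula: PP = 2^H
H = 5.15
PP = 2^5.15
Decompose: 2^5.15 = 2^5 * 2^0.15
2^5 = 32, 2^0.15 ~ 1.1095695
PP ~ 32 * 1.1095695 = 35.5062240
Rounded to 2 decimals: 35.51

35.51


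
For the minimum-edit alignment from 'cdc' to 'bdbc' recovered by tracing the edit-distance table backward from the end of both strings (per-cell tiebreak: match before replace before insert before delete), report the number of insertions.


Edit distance = 2. Backtracking from cell (3, 4) with preference match > replace > insert > delete,
then listing the resulting alignment 'cdc' -> 'bdbc' left to right:
  Step 1: replace c->b
  Step 2: keep 'd'
  Step 3: insert 'b' [insertion #1]
  Step 4: keep 'c'
Total insertions: 1

1


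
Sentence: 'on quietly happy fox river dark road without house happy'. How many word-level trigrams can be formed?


Word trigrams from [10] words:
  Trigram 1: (on quietly happy)
  Trigram 2: (quietly happy fox)
  Trigram 3: (happy fox river)
  Trigram 4: (fox river dark)
  Trigram 5: (river dark road)
  Trigram 6: (dark road without)
  Trigram 7: (road without house)
  Trigram 8: (without house happy)
Total word trigrams: 10 - 2 = 8

8


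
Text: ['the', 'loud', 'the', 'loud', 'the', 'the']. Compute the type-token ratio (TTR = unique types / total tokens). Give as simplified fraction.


Tokens: 6
Unique types: ('loud', 'the') = 2
TTR = 2/6
Simplify: divide both by 2 -> 1/3
TTR = 1/3

1/3


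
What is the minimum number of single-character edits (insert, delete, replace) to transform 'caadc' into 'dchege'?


Building DP table for s1='caadc' (len 5) and s2='dchege' (len 6):
       d  c  h  e  g  e
    0  1  2  3  4  5  6
  c 1  1  1  2  3  4  5
  a 2  2  2  2  3  4  5
  a 3  3  3  3  3  4  5
  d 4  3  4  4  4  4  5
  c 5  4  3  4  5  5  5
Edit distance = dp[5][6] = 5

5


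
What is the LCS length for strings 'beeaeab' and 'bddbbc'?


DP table for LCS of 'beeaeab' and 'bddbbc':
       b  d  d  b  b  c
    0  0  0  0  0  0  0
  b 0  1  1  1  1  1  1
  e 0  1  1  1  1  1  1
  e 0  1  1  1  1  1  1
  a 0  1  1  1  1  1  1
  e 0  1  1  1  1  1  1
  a 0  1  1  1  1  1  1
  b 0  1  1  1  2  2  2
LCS: 'bb'
LCS length = 2

2


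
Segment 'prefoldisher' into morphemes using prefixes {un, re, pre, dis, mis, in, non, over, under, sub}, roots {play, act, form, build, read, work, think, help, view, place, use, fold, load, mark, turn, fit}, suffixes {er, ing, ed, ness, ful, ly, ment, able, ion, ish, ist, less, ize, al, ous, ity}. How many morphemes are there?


Segmenting 'prefoldisher' against the inventory:
  'pre' -> prefix (morpheme 1)
  'fold' -> root (morpheme 2)
  'ish' -> suffix (morpheme 3)
  'er' -> suffix (morpheme 4)
Total morphemes: 4

4


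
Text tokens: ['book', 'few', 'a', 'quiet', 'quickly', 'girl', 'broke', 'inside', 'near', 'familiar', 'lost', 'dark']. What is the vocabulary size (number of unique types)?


Listing all tokens and tracking unique types:
  Token 1: 'book' -> NEW (unique so far: 1)
  Token 2: 'few' -> NEW (unique so far: 2)
  Token 3: 'a' -> NEW (unique so far: 3)
  Token 4: 'quiet' -> NEW (unique so far: 4)
  Token 5: 'quickly' -> NEW (unique so far: 5)
  Token 6: 'girl' -> NEW (unique so far: 6)
  Token 7: 'broke' -> NEW (unique so far: 7)
  Token 8: 'inside' -> NEW (unique so far: 8)
  Token 9: 'near' -> NEW (unique so far: 9)
  Token 10: 'familiar' -> NEW (unique so far: 10)
  Token 11: 'lost' -> NEW (unique so far: 11)
  Token 12: 'dark' -> NEW (unique so far: 12)
Unique types: ('a', 'book', 'broke', 'dark', 'familiar', 'few', 'girl', 'inside', 'lost', 'near', 'quickly', 'quiet')
Vocabulary size: 12

12


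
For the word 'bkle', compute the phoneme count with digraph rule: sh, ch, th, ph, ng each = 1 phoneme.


Parsing 'bkle' greedily, digraphs first:
  'b' -> consonant phoneme (phonemes so far: 1)
  'k' -> consonant phoneme (phonemes so far: 2)
  'l' -> consonant phoneme (phonemes so far: 3)
  'e' -> vowel phoneme (phonemes so far: 4)
Total phonemes: 4

4


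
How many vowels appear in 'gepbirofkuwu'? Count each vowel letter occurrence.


Scanning each character of 'gepbirofkuwu':
  Position 1: 'g' -> consonant (running count: 0)
  Position 2: 'e' -> vowel (running count: 1)
  Position 3: 'p' -> consonant (running count: 1)
  Position 4: 'b' -> consonant (running count: 1)
  Position 5: 'i' -> vowel (running count: 2)
  Position 6: 'r' -> consonant (running count: 2)
  Position 7: 'o' -> vowel (running count: 3)
  Position 8: 'f' -> consonant (running count: 3)
  Position 9: 'k' -> consonant (running count: 3)
  Position 10: 'u' -> vowel (running count: 4)
  Position 11: 'w' -> consonant (running count: 4)
  Position 12: 'u' -> vowel (running count: 5)
Total vowels: 5

5


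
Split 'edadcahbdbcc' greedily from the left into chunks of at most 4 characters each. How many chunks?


'edadcahbdbcc' has 12 characters.
Chunking with max size 4:
  Chunk 1: 'edad' (positions 0-3)
  Chunk 2: 'cahb' (positions 4-7)
  Chunk 3: 'dbcc' (positions 8-11)
Total chunks: ceil(12 / 4) = 3

3


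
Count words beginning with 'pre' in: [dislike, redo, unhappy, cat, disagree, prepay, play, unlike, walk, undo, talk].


Checking each word for prefix 'pre':
  'dislike' -> no (count: 0)
  'redo' -> no (count: 0)
  'unhappy' -> no (count: 0)
  'cat' -> no (count: 0)
  'disagree' -> no (count: 0)
  'prepay' -> YES, starts with 'pre' (count: 1)
  'play' -> no (count: 1)
  'unlike' -> no (count: 1)
  'walk' -> no (count: 1)
  'undo' -> no (count: 1)
  'talk' -> no (count: 1)
Total with prefix 'pre': 1

1


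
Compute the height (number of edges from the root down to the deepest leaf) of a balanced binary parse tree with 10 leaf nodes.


In a balanced binary tree with n leaves the deepest leaf is ceil(log2(n)) edges below the root.
log2(10) = 3.3219
ceil(3.3219) = 4
height (edges) = 4

4


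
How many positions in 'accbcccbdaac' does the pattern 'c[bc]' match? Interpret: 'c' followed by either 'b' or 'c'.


Pattern: c[bc] means 'c' followed by either 'b' or 'c'.
Scanning 'accbcccbdaac' position-by-position:
  Pos 0: window 'ac' -> no
  Pos 1: window 'cc' -> MATCH
  Pos 2: window 'cb' -> MATCH
  Pos 3: window 'bc' -> no
  Pos 4: window 'cc' -> MATCH
  Pos 5: window 'cc' -> MATCH
  Pos 6: window 'cb' -> MATCH
  Pos 7: window 'bd' -> no
  Pos 8: window 'da' -> no
  Pos 9: window 'aa' -> no
  Pos 10: window 'ac' -> no
  Pos 11: window 'c' -> no
Total matches: 5

5


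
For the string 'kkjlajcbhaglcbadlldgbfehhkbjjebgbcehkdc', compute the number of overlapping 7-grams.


String 'kkjlajcbhaglcbadlldgbfehhkbjjebgbcehkdc' has length L = 39.
Number of overlapping n-grams = L - n + 1
Substituting: 39 - 7 + 1 = 33

33


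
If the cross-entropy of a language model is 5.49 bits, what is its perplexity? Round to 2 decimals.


Perplexity formula: PP = 2^H
H = 5.49
PP = 2^5.49
Decompose: 2^5.49 = 2^5 * 2^0.49
2^5 = 32, 2^0.49 ~ 1.4044449
PP ~ 32 * 1.4044449 = 44.9422368
Rounded to 2 decimals: 44.94

44.94


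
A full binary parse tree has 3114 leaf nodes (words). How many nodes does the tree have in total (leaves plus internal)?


Leaf nodes (terminals): 3114
Internal nodes = n - 1 = 3114 - 1 = 3113
Total = leaves + internal = 3114 + 3113 = 6227

6227


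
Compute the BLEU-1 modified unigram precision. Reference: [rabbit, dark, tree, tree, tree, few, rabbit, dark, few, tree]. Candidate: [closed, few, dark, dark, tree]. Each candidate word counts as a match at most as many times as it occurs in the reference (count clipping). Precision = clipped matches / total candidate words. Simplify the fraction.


Reference word counts: {'dark': 2, 'few': 2, 'rabbit': 2, 'tree': 4}
Checking each candidate word (with clipping):
  'closed' -> not in reference -> no match (matches: 0)
  'few' -> in reference (ref count 2, used 1/2) -> match (matches: 1)
  'dark' -> in reference (ref count 2, used 1/2) -> match (matches: 2)
  'dark' -> in reference (ref count 2, used 2/2) -> match (matches: 3)
  'tree' -> in reference (ref count 4, used 1/4) -> match (matches: 4)
Clipped matches: 4, Candidate length: 5
Precision = 4/5

4/5


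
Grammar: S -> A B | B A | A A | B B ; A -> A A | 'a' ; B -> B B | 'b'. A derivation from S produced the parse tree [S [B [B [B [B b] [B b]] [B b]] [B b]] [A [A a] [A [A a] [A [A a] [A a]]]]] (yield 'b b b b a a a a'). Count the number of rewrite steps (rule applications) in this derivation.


Every bracketed nonterminal node [X ...] in the tree is produced by exactly one rule application.
Reading the tree off as a leftmost derivation:
  Step 1: S  =>  B A   (applied S -> B A)
  Step 2: B A  =>  B B A   (applied B -> B B)
  Step 3: B B A  =>  B B B A   (applied B -> B B)
  Step 4: B B B A  =>  B B B B A   (applied B -> B B)
  Step 5: B B B B A  =>  b B B B A   (applied B -> b)
  Step 6: b B B B A  =>  b b B B A   (applied B -> b)
  Step 7: b b B B A  =>  b b b B A   (applied B -> b)
  Step 8: b b b B A  =>  b b b b A   (applied B -> b)
  Step 9: b b b b A  =>  b b b b A A   (applied A -> A A)
  Step 10: b b b b A A  =>  b b b b a A   (applied A -> a)
  Step 11: b b b b a A  =>  b b b b a A A   (applied A -> A A)
  Step 12: b b b b a A A  =>  b b b b a a A   (applied A -> a)
  Step 13: b b b b a a A  =>  b b b b a a A A   (applied A -> A A)
  Step 14: b b b b a a A A  =>  b b b b a a a A   (applied A -> a)
  Step 15: b b b b a a a A  =>  b b b b a a a a   (applied A -> a)
Final yield: b b b b a a a a
Total rewrite steps: 15

15


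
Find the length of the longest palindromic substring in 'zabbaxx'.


Scanning 'zabbaxx' for palindromic substrings.
Substring at positions 1-4: 'abba'.
Check: reverse('abba') = 'abba' -> palindrome confirmed.
Neighbouring characters ('z' / 'x') break symmetry, so it cannot extend further.
No longer palindromic substring exists; longest length = 4

4


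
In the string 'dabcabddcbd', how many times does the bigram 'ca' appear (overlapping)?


Scanning 'dabcabddcbd' for bigram 'ca':
  Position 0: 'da' -> no
  Position 1: 'ab' -> no
  Position 2: 'bc' -> no
  Position 3: 'ca' -> MATCH
  Position 4: 'ab' -> no
  Position 5: 'bd' -> no
  Position 6: 'dd' -> no
  Position 7: 'dc' -> no
  Position 8: 'cb' -> no
  Position 9: 'bd' -> no
Total matches: 1

1


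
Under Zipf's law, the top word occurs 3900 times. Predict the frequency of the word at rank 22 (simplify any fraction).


Zipf's law: freq(rank) = f1 / rank
f1 = 3900, rank = 22
freq = 3900 / 22
GCD(3900, 22) = 2
Simplified: 1950/11

1950/11


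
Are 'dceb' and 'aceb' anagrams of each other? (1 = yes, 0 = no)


Sort characters of 'dceb': 'bcde'
Sort characters of 'aceb': 'abce'
Sorted forms differ -> they are NOT anagrams
Result: 0

0


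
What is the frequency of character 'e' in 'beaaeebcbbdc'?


Scanning 'beaaeebcbbdc' for 'e':
  Position 1: 'e' -> MATCH (count: 1)
  Position 4: 'e' -> MATCH (count: 2)
  Position 5: 'e' -> MATCH (count: 3)
Total occurrences of 'e': 3

3


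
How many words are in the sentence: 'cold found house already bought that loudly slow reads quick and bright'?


Counting words by splitting on spaces:
  Word 1: 'cold'
  Word 2: 'found'
  Word 3: 'house'
  Word 4: 'already'
  Word 5: 'bought'
  Word 6: 'that'
  Word 7: 'loudly'
  Word 8: 'slow'
  Word 9: 'reads'
  Word 10: 'quick'
  Word 11: 'and'
  Word 12: 'bright'
Total words: 12

12


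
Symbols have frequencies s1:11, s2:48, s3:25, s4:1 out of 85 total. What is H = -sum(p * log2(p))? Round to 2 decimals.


Computing entropy H = -sum(p_i * log2(p_i)):
  s1: p = 11/85 = 0.1294, -p*log2(p) = 0.3818
  s2: p = 48/85 = 0.5647, -p*log2(p) = 0.4656
  s3: p = 25/85 = 0.2941, -p*log2(p) = 0.5193
  s4: p = 1/85 = 0.0118, -p*log2(p) = 0.0754
H = sum of terms = 1.4421
Rounded to 2 decimals: 1.44

1.44


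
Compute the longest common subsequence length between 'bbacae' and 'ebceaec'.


DP table for LCS of 'bbacae' and 'ebceaec':
       e  b  c  e  a  e  c
    0  0  0  0  0  0  0  0
  b 0  0  1  1  1  1  1  1
  b 0  0  1  1  1  1  1  1
  a 0  0  1  1  1  2  2  2
  c 0  0  1  2  2  2  2  3
  a 0  0  1  2  2  3  3  3
  e 0  1  1  2  3  3  4  4
LCS: 'bcae'
LCS length = 4

4


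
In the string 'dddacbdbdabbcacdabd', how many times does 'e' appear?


Scanning 'dddacbdbdabbcacdabd' for 'e':
  No matches found.
Total occurrences of 'e': 0

0


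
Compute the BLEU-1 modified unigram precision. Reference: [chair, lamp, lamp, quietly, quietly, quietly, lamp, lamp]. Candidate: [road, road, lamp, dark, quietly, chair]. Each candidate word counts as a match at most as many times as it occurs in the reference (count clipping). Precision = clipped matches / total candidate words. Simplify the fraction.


Reference word counts: {'chair': 1, 'lamp': 4, 'quietly': 3}
Checking each candidate word (with clipping):
  'road' -> not in reference -> no match (matches: 0)
  'road' -> not in reference -> no match (matches: 0)
  'lamp' -> in reference (ref count 4, used 1/4) -> match (matches: 1)
  'dark' -> not in reference -> no match (matches: 1)
  'quietly' -> in reference (ref count 3, used 1/3) -> match (matches: 2)
  'chair' -> in reference (ref count 1, used 1/1) -> match (matches: 3)
Clipped matches: 3, Candidate length: 6
Precision = 3/6 = 1/2

1/2


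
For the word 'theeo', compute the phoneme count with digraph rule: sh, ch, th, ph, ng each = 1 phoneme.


Parsing 'theeo' greedily, digraphs first:
  'th' -> digraph (1 consonant phoneme) (phonemes so far: 1)
  'e' -> vowel phoneme (phonemes so far: 2)
  'e' -> vowel phoneme (phonemes so far: 3)
  'o' -> vowel phoneme (phonemes so far: 4)
Total phonemes: 4

4


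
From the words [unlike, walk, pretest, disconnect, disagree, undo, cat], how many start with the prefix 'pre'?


Checking each word for prefix 'pre':
  'unlike' -> no (count: 0)
  'walk' -> no (count: 0)
  'pretest' -> YES, starts with 'pre' (count: 1)
  'disconnect' -> no (count: 1)
  'disagree' -> no (count: 1)
  'undo' -> no (count: 1)
  'cat' -> no (count: 1)
Total with prefix 'pre': 1

1


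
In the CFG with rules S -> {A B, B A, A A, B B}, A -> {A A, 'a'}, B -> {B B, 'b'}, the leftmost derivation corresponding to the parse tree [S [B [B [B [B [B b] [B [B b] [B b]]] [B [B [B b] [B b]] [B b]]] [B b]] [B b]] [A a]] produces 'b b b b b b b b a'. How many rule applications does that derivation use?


Every bracketed nonterminal node [X ...] in the tree is produced by exactly one rule application.
Reading the tree off as a leftmost derivation:
  Step 1: S  =>  B A   (applied S -> B A)
  Step 2: B A  =>  B B A   (applied B -> B B)
  Step 3: B B A  =>  B B B A   (applied B -> B B)
  Step 4: B B B A  =>  B B B B A   (applied B -> B B)
  Step 5: B B B B A  =>  B B B B B A   (applied B -> B B)
  Step 6: B B B B B A  =>  b B B B B A   (applied B -> b)
  Step 7: b B B B B A  =>  b B B B B B A   (applied B -> B B)
  Step 8: b B B B B B A  =>  b b B B B B A   (applied B -> b)
  Step 9: b b B B B B A  =>  b b b B B B A   (applied B -> b)
  Step 10: b b b B B B A  =>  b b b B B B B A   (applied B -> B B)
  Step 11: b b b B B B B A  =>  b b b B B B B B A   (applied B -> B B)
  Step 12: b b b B B B B B A  =>  b b b b B B B B A   (applied B -> b)
  Step 13: b b b b B B B B A  =>  b b b b b B B B A   (applied B -> b)
  Step 14: b b b b b B B B A  =>  b b b b b b B B A   (applied B -> b)
  Step 15: b b b b b b B B A  =>  b b b b b b b B A   (applied B -> b)
  Step 16: b b b b b b b B A  =>  b b b b b b b b A   (applied B -> b)
  Step 17: b b b b b b b b A  =>  b b b b b b b b a   (applied A -> a)
Final yield: b b b b b b b b a
Total rewrite steps: 17

17
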